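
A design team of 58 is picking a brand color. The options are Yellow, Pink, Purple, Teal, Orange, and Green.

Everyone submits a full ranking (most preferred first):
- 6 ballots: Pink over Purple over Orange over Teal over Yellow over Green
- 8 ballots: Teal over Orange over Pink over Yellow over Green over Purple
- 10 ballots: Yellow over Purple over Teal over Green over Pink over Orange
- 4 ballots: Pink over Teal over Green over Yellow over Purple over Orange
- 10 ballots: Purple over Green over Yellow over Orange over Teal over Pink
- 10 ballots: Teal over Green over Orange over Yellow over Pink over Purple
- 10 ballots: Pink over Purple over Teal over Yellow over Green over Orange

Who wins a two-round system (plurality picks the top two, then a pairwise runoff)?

Round 1 first-place votes: Yellow 10, Pink 20, Purple 10, Teal 18, Orange 0, Green 0. Pink and Teal advance.
Runoff: Pink is ranked above Teal on 20 ballots, Teal above Pink on 38.

Teal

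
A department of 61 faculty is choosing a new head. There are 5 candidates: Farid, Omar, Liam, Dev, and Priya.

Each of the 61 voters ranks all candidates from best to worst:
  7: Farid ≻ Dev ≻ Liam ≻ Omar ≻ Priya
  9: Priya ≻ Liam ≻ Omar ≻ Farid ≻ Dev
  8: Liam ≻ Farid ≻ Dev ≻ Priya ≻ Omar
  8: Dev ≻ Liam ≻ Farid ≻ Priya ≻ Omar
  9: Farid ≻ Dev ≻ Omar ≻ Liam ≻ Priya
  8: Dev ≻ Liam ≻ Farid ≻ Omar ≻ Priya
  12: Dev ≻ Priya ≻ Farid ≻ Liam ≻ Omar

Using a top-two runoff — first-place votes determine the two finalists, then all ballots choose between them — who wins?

Round 1 first-place votes: Farid 16, Omar 0, Liam 8, Dev 28, Priya 9. Dev and Farid advance.
Runoff: Dev is ranked above Farid on 28 ballots, Farid above Dev on 33.

Farid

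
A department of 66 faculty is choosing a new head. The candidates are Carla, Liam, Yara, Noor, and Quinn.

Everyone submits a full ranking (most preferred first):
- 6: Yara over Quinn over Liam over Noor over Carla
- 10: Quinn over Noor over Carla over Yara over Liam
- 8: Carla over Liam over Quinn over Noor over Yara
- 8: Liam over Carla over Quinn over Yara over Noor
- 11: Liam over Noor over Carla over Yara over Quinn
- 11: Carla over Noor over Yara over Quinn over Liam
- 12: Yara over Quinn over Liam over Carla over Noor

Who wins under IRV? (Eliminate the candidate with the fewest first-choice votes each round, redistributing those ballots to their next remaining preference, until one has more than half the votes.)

Liam

Round 1: Carla 19, Liam 19, Yara 18, Noor 0, Quinn 10. Noor eliminated.
Round 2: Carla 19, Liam 19, Yara 18, Quinn 10. Quinn eliminated.
Round 3: Carla 29, Liam 19, Yara 18. Yara eliminated.
Round 4: Carla 29, Liam 37. Liam has a majority (≥34).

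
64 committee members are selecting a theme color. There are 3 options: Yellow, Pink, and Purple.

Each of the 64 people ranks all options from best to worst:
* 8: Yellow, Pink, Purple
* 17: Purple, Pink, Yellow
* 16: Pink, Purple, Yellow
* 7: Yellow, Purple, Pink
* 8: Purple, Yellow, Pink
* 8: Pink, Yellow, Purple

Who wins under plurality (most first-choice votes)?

First-place votes: Yellow 15, Pink 24, Purple 25.

Purple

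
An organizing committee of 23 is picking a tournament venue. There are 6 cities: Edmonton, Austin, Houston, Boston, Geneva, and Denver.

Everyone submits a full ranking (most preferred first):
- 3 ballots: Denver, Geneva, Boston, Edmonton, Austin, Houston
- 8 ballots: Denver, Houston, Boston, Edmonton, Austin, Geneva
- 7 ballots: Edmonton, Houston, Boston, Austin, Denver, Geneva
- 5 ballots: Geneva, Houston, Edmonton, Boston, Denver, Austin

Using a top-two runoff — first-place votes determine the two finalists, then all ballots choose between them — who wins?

Edmonton

Round 1 first-place votes: Edmonton 7, Austin 0, Houston 0, Boston 0, Geneva 5, Denver 11. Denver and Edmonton advance.
Runoff: Denver is ranked above Edmonton on 11 ballots, Edmonton above Denver on 12.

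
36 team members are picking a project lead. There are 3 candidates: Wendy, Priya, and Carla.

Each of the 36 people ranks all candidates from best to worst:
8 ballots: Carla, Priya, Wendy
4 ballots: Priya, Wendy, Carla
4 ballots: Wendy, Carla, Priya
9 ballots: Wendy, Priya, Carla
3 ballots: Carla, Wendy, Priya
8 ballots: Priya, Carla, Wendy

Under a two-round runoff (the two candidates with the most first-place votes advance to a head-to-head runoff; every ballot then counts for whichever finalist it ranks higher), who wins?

Round 1 first-place votes: Wendy 13, Priya 12, Carla 11. Wendy and Priya advance.
Runoff: Wendy is ranked above Priya on 16 ballots, Priya above Wendy on 20.

Priya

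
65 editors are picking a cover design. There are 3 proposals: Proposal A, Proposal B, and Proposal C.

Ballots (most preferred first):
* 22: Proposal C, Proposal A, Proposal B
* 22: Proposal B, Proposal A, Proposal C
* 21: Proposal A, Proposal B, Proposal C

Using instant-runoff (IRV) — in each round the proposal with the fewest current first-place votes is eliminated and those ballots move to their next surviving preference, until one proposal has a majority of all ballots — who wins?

Round 1: Proposal A 21, Proposal B 22, Proposal C 22. Proposal A eliminated.
Round 2: Proposal B 43, Proposal C 22. Proposal B has a majority (≥33).

Proposal B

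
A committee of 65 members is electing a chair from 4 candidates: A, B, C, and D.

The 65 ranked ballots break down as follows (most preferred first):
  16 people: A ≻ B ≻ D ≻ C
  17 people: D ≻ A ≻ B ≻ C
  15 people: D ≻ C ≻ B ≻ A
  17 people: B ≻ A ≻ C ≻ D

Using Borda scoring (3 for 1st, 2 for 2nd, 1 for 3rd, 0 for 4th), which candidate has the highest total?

A

A: 16×3 + 17×2 + 15×0 + 17×2 = 116
B: 16×2 + 17×1 + 15×1 + 17×3 = 115
C: 16×0 + 17×0 + 15×2 + 17×1 = 47
D: 16×1 + 17×3 + 15×3 + 17×0 = 112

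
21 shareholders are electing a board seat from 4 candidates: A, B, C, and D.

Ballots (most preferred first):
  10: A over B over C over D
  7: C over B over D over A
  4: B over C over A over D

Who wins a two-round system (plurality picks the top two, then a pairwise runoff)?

Round 1 first-place votes: A 10, B 4, C 7, D 0. A and C advance.
Runoff: A is ranked above C on 10 ballots, C above A on 11.

C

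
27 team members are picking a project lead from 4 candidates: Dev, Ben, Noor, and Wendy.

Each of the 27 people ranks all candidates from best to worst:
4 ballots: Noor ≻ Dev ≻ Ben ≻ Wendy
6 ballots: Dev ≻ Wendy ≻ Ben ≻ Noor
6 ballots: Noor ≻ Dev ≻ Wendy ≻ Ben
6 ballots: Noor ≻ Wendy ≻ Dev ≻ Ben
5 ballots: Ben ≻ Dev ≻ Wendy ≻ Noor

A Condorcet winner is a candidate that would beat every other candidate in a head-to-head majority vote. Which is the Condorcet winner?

Noor

Noor vs Dev: 16–11
Noor vs Ben: 16–11
Noor vs Wendy: 16–11
Noor beats every other candidate.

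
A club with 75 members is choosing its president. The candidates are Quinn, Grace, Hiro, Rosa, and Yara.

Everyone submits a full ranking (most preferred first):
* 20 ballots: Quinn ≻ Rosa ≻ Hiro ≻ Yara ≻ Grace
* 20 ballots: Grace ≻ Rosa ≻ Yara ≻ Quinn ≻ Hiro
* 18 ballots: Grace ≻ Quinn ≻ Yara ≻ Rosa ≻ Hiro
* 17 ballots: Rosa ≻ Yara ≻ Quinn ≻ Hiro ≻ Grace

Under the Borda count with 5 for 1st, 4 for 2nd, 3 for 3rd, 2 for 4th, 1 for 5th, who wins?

Rosa

Quinn: 20×5 + 20×2 + 18×4 + 17×3 = 263
Grace: 20×1 + 20×5 + 18×5 + 17×1 = 227
Hiro: 20×3 + 20×1 + 18×1 + 17×2 = 132
Rosa: 20×4 + 20×4 + 18×2 + 17×5 = 281
Yara: 20×2 + 20×3 + 18×3 + 17×4 = 222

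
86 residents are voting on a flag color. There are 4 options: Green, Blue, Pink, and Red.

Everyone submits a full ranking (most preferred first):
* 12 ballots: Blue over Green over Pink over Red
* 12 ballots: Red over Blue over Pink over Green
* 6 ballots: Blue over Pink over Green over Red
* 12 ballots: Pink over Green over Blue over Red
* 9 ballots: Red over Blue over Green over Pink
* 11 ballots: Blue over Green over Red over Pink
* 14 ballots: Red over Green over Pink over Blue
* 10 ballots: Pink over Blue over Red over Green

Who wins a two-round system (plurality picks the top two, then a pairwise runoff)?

Round 1 first-place votes: Green 0, Blue 29, Pink 22, Red 35. Red and Blue advance.
Runoff: Red is ranked above Blue on 35 ballots, Blue above Red on 51.

Blue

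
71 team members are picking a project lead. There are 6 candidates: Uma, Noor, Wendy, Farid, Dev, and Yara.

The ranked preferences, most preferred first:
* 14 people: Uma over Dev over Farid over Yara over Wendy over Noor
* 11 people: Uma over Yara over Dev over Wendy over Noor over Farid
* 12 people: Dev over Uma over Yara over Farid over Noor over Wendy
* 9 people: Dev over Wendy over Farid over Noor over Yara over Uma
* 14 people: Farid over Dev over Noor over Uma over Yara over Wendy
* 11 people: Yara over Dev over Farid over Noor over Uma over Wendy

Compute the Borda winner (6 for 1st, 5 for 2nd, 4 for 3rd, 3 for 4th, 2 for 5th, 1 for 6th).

Uma: 14×6 + 11×6 + 12×5 + 9×1 + 14×3 + 11×2 = 283
Noor: 14×1 + 11×2 + 12×2 + 9×3 + 14×4 + 11×3 = 176
Wendy: 14×2 + 11×3 + 12×1 + 9×5 + 14×1 + 11×1 = 143
Farid: 14×4 + 11×1 + 12×3 + 9×4 + 14×6 + 11×4 = 267
Dev: 14×5 + 11×4 + 12×6 + 9×6 + 14×5 + 11×5 = 365
Yara: 14×3 + 11×5 + 12×4 + 9×2 + 14×2 + 11×6 = 257

Dev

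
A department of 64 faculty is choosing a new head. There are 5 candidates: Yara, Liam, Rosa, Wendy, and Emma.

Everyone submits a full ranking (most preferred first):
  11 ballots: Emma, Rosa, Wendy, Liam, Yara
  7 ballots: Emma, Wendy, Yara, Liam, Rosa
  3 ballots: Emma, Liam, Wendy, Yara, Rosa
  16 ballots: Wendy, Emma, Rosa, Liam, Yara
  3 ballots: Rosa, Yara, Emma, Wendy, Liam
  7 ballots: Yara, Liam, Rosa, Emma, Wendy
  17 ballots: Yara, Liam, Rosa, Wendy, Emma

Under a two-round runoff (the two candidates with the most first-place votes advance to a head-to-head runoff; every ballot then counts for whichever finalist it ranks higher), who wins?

Round 1 first-place votes: Yara 24, Liam 0, Rosa 3, Wendy 16, Emma 21. Yara and Emma advance.
Runoff: Yara is ranked above Emma on 27 ballots, Emma above Yara on 37.

Emma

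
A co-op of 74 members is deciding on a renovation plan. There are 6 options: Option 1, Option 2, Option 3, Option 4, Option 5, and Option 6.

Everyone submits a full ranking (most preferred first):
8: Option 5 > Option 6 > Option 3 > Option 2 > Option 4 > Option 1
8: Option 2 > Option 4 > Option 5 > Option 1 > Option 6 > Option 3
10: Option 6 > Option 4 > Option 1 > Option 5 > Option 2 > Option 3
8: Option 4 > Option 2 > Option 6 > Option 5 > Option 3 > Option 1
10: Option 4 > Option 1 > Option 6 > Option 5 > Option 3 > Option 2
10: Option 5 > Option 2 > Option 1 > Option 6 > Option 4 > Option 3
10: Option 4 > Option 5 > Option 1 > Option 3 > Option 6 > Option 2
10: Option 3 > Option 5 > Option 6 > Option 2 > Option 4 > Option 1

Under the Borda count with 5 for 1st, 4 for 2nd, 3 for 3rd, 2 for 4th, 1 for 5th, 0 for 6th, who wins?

Option 5

Option 1: 8×0 + 8×2 + 10×3 + 8×0 + 10×4 + 10×3 + 10×3 + 10×0 = 146
Option 2: 8×2 + 8×5 + 10×1 + 8×4 + 10×0 + 10×4 + 10×0 + 10×2 = 158
Option 3: 8×3 + 8×0 + 10×0 + 8×1 + 10×1 + 10×0 + 10×2 + 10×5 = 112
Option 4: 8×1 + 8×4 + 10×4 + 8×5 + 10×5 + 10×1 + 10×5 + 10×1 = 240
Option 5: 8×5 + 8×3 + 10×2 + 8×2 + 10×2 + 10×5 + 10×4 + 10×4 = 250
Option 6: 8×4 + 8×1 + 10×5 + 8×3 + 10×3 + 10×2 + 10×1 + 10×3 = 204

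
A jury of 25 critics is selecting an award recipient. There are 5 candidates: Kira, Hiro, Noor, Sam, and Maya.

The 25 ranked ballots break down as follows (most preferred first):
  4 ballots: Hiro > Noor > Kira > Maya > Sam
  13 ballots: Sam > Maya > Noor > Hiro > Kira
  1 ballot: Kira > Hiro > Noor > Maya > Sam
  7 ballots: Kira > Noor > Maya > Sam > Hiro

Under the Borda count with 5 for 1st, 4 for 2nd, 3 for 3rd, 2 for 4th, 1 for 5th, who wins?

Noor

Kira: 4×3 + 13×1 + 1×5 + 7×5 = 65
Hiro: 4×5 + 13×2 + 1×4 + 7×1 = 57
Noor: 4×4 + 13×3 + 1×3 + 7×4 = 86
Sam: 4×1 + 13×5 + 1×1 + 7×2 = 84
Maya: 4×2 + 13×4 + 1×2 + 7×3 = 83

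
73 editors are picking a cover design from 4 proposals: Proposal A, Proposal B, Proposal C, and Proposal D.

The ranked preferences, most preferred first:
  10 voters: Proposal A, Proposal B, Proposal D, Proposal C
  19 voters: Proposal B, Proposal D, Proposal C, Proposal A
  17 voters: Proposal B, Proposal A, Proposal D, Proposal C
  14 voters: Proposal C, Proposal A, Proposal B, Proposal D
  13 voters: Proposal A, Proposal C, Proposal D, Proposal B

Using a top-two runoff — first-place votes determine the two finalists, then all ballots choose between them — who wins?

Proposal A

Round 1 first-place votes: Proposal A 23, Proposal B 36, Proposal C 14, Proposal D 0. Proposal B and Proposal A advance.
Runoff: Proposal B is ranked above Proposal A on 36 ballots, Proposal A above Proposal B on 37.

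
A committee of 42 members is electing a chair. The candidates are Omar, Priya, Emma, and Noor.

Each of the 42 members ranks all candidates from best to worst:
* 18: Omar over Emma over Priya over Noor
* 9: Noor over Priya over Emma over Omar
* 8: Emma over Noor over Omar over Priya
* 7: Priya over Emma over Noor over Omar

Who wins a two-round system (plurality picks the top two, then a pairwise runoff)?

Round 1 first-place votes: Omar 18, Priya 7, Emma 8, Noor 9. Omar and Noor advance.
Runoff: Omar is ranked above Noor on 18 ballots, Noor above Omar on 24.

Noor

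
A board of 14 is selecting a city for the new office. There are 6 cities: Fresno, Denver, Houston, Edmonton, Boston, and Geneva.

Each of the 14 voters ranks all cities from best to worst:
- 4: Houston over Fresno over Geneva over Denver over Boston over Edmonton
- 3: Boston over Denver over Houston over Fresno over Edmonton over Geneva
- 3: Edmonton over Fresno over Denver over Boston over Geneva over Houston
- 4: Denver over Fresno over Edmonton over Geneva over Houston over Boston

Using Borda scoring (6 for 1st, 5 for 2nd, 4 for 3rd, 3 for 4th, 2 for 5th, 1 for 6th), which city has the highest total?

Fresno

Fresno: 4×5 + 3×3 + 3×5 + 4×5 = 64
Denver: 4×3 + 3×5 + 3×4 + 4×6 = 63
Houston: 4×6 + 3×4 + 3×1 + 4×2 = 47
Edmonton: 4×1 + 3×2 + 3×6 + 4×4 = 44
Boston: 4×2 + 3×6 + 3×3 + 4×1 = 39
Geneva: 4×4 + 3×1 + 3×2 + 4×3 = 37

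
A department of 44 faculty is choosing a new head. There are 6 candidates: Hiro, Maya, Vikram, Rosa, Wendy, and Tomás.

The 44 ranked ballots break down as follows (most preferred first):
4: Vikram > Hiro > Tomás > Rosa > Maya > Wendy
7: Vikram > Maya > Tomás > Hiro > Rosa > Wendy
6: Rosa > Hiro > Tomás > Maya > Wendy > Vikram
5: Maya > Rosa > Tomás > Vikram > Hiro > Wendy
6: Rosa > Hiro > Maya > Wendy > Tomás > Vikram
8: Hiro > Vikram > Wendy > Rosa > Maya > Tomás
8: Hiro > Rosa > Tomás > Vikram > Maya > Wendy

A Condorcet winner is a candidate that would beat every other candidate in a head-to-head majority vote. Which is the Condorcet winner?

Hiro

Hiro vs Maya: 32–12
Hiro vs Vikram: 28–16
Hiro vs Rosa: 27–17
Hiro vs Wendy: 44–0
Hiro vs Tomás: 32–12
Hiro beats every other candidate.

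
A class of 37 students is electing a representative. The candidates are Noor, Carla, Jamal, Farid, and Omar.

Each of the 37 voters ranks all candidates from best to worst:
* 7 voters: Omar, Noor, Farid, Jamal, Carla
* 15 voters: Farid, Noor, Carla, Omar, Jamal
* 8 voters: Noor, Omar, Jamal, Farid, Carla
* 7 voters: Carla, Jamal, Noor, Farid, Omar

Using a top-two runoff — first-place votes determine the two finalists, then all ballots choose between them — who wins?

Noor

Round 1 first-place votes: Noor 8, Carla 7, Jamal 0, Farid 15, Omar 7. Farid and Noor advance.
Runoff: Farid is ranked above Noor on 15 ballots, Noor above Farid on 22.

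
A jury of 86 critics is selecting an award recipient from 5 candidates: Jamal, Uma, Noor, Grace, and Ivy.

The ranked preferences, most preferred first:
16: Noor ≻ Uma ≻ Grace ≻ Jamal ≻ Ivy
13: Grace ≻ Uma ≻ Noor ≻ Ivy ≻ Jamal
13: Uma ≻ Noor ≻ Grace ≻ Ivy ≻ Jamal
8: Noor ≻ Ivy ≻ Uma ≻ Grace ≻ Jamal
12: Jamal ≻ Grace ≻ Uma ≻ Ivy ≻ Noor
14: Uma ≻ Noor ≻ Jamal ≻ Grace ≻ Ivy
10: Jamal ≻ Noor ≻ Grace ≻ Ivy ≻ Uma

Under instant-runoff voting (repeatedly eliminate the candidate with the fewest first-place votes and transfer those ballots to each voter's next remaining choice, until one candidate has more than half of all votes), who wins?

Round 1: Jamal 22, Uma 27, Noor 24, Grace 13, Ivy 0. Ivy eliminated.
Round 2: Jamal 22, Uma 27, Noor 24, Grace 13. Grace eliminated.
Round 3: Jamal 22, Uma 40, Noor 24. Jamal eliminated.
Round 4: Uma 52, Noor 34. Uma has a majority (≥44).

Uma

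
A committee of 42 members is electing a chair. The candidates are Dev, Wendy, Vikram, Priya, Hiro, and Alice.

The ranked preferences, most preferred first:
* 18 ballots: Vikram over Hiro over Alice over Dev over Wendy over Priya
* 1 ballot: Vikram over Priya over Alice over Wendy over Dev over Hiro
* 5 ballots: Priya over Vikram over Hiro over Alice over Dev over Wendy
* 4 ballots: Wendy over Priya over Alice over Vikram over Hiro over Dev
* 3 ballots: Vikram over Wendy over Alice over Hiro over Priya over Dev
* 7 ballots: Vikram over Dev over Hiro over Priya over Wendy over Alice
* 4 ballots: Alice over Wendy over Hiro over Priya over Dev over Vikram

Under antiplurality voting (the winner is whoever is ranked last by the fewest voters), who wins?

Hiro

Last-place votes: Dev 7, Wendy 5, Vikram 4, Priya 18, Hiro 1, Alice 7.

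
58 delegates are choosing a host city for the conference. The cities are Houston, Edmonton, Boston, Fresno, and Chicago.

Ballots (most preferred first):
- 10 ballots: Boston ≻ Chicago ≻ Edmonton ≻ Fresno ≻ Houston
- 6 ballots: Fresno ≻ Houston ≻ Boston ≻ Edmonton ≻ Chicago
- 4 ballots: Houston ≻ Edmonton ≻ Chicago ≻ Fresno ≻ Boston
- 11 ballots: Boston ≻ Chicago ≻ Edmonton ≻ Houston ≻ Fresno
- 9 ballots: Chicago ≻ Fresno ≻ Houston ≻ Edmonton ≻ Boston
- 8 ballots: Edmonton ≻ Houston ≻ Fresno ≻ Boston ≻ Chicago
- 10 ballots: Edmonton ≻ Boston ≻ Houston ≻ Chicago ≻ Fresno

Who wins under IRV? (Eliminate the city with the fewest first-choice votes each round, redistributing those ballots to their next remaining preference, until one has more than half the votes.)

Edmonton

Round 1: Houston 4, Edmonton 18, Boston 21, Fresno 6, Chicago 9. Houston eliminated.
Round 2: Edmonton 22, Boston 21, Fresno 6, Chicago 9. Fresno eliminated.
Round 3: Edmonton 22, Boston 27, Chicago 9. Chicago eliminated.
Round 4: Edmonton 31, Boston 27. Edmonton has a majority (≥30).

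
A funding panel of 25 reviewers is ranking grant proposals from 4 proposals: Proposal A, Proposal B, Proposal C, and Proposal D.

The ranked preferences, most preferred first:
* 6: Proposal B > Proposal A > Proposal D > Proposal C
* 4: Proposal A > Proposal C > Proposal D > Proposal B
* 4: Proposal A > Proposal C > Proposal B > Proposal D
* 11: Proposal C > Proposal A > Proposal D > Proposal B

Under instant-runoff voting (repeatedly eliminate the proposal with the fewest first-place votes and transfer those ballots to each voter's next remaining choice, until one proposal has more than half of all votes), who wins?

Round 1: Proposal A 8, Proposal B 6, Proposal C 11, Proposal D 0. Proposal D eliminated.
Round 2: Proposal A 8, Proposal B 6, Proposal C 11. Proposal B eliminated.
Round 3: Proposal A 14, Proposal C 11. Proposal A has a majority (≥13).

Proposal A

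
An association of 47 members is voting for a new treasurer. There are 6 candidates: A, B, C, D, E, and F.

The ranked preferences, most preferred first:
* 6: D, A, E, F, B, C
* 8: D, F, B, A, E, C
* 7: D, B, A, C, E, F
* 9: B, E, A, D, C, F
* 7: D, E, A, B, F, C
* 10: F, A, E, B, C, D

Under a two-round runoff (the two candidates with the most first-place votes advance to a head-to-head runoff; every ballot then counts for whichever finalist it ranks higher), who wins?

Round 1 first-place votes: A 0, B 9, C 0, D 28, E 0, F 10. D and F advance.
Runoff: D is ranked above F on 37 ballots, F above D on 10.

D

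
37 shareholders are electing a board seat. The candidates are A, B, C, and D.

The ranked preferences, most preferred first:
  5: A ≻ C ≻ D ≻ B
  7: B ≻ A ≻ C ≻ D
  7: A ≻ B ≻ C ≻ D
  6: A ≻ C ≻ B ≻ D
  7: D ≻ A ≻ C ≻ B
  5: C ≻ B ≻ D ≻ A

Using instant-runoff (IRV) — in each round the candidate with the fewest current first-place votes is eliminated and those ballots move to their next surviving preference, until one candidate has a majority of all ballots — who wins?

Round 1: A 18, B 7, C 5, D 7. C eliminated.
Round 2: A 18, B 12, D 7. D eliminated.
Round 3: A 25, B 12. A has a majority (≥19).

A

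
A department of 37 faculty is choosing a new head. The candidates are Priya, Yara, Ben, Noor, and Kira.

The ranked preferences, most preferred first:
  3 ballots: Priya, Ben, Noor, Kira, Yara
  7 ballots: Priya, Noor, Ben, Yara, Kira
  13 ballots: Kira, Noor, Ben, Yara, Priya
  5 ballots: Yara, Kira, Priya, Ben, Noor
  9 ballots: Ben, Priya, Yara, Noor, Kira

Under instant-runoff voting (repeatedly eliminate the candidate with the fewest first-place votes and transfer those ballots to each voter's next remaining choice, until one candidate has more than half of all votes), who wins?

Priya

Round 1: Priya 10, Yara 5, Ben 9, Noor 0, Kira 13. Noor eliminated.
Round 2: Priya 10, Yara 5, Ben 9, Kira 13. Yara eliminated.
Round 3: Priya 10, Ben 9, Kira 18. Ben eliminated.
Round 4: Priya 19, Kira 18. Priya has a majority (≥19).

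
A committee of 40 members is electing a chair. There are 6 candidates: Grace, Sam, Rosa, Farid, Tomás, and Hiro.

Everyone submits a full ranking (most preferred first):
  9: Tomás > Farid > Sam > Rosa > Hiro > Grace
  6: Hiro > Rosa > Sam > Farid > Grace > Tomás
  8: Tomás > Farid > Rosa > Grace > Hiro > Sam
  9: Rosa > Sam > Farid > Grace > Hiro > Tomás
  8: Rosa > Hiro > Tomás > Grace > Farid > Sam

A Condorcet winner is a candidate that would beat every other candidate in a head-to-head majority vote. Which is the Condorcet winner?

Rosa vs Grace: 40–0
Rosa vs Sam: 31–9
Rosa vs Farid: 23–17
Rosa vs Tomás: 23–17
Rosa vs Hiro: 34–6
Rosa beats every other candidate.

Rosa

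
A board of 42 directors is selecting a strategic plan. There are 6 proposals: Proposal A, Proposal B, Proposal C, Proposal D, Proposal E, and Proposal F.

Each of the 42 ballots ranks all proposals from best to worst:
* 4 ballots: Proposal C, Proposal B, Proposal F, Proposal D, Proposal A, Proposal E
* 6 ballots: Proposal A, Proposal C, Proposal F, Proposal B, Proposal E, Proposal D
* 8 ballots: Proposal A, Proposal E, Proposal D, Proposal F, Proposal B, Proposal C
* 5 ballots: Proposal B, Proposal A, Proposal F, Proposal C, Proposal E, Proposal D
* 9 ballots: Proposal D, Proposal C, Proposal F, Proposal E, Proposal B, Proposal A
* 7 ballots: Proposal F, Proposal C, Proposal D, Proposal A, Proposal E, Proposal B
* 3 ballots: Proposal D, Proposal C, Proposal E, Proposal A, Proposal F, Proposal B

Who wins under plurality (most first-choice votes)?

Proposal A

First-place votes: Proposal A 14, Proposal B 5, Proposal C 4, Proposal D 12, Proposal E 0, Proposal F 7.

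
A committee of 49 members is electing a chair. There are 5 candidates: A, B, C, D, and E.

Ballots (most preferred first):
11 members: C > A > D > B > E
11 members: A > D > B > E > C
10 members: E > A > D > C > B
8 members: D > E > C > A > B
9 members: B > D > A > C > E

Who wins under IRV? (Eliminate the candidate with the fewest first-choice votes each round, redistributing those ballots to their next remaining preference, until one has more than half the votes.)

A

Round 1: A 11, B 9, C 11, D 8, E 10. D eliminated.
Round 2: A 11, B 9, C 11, E 18. B eliminated.
Round 3: A 20, C 11, E 18. C eliminated.
Round 4: A 31, E 18. A has a majority (≥25).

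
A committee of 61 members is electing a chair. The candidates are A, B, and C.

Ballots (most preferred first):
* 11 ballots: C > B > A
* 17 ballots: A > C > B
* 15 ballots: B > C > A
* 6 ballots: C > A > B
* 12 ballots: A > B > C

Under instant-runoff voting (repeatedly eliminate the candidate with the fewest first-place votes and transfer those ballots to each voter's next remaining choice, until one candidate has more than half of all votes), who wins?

Round 1: A 29, B 15, C 17. B eliminated.
Round 2: A 29, C 32. C has a majority (≥31).

C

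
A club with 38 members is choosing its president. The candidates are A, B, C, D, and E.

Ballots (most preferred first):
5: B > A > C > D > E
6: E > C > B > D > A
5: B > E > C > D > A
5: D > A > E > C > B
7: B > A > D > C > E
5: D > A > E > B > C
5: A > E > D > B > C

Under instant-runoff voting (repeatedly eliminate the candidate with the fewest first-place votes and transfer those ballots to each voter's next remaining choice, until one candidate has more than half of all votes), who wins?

E

Round 1: A 5, B 17, C 0, D 10, E 6. C eliminated.
Round 2: A 5, B 17, D 10, E 6. A eliminated.
Round 3: B 17, D 10, E 11. D eliminated.
Round 4: B 17, E 21. E has a majority (≥20).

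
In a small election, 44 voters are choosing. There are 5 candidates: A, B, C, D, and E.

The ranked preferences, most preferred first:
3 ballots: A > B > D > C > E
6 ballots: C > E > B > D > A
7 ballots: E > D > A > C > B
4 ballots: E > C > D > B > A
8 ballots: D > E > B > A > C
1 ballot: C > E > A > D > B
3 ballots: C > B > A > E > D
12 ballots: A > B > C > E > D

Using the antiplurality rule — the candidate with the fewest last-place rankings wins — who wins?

Last-place votes: A 10, B 8, C 8, D 15, E 3.

E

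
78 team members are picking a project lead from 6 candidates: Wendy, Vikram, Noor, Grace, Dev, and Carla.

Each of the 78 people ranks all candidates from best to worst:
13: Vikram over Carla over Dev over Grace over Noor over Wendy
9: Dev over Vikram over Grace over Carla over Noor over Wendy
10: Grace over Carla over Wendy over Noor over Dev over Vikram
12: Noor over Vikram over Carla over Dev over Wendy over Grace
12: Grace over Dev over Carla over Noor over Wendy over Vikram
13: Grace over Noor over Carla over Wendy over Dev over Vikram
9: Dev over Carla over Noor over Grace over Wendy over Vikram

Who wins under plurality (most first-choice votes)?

Grace

First-place votes: Wendy 0, Vikram 13, Noor 12, Grace 35, Dev 18, Carla 0.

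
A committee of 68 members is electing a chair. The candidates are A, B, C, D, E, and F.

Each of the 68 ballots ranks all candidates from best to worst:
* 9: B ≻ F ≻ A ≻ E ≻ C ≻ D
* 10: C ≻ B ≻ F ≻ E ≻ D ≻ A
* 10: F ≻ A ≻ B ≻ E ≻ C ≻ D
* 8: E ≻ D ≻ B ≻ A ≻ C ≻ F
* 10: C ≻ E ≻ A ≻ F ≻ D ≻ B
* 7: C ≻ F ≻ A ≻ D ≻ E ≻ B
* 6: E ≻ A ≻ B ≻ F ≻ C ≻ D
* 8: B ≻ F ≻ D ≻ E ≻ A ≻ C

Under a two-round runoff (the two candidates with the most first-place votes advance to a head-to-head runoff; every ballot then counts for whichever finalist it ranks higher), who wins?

Round 1 first-place votes: A 0, B 17, C 27, D 0, E 14, F 10. C and B advance.
Runoff: C is ranked above B on 27 ballots, B above C on 41.

B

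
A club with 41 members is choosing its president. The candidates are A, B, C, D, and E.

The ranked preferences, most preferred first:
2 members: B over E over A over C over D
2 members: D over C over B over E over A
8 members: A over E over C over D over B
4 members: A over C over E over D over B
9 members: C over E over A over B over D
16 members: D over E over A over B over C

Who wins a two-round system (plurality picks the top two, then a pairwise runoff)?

Round 1 first-place votes: A 12, B 2, C 9, D 18, E 0. D and A advance.
Runoff: D is ranked above A on 18 ballots, A above D on 23.

A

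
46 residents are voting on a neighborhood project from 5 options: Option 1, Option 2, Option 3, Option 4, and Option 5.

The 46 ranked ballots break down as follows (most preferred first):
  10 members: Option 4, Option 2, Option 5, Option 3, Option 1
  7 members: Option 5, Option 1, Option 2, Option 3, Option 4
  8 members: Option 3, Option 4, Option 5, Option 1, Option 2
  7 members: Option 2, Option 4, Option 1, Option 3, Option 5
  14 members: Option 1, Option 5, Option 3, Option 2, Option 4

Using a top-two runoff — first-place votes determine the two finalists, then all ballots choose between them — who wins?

Option 4

Round 1 first-place votes: Option 1 14, Option 2 7, Option 3 8, Option 4 10, Option 5 7. Option 1 and Option 4 advance.
Runoff: Option 1 is ranked above Option 4 on 21 ballots, Option 4 above Option 1 on 25.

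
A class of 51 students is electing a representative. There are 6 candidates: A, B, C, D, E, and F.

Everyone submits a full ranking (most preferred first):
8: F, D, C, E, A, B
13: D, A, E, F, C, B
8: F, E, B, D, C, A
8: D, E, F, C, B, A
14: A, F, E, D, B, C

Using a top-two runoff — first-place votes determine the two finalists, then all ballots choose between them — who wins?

F

Round 1 first-place votes: A 14, B 0, C 0, D 21, E 0, F 16. D and F advance.
Runoff: D is ranked above F on 21 ballots, F above D on 30.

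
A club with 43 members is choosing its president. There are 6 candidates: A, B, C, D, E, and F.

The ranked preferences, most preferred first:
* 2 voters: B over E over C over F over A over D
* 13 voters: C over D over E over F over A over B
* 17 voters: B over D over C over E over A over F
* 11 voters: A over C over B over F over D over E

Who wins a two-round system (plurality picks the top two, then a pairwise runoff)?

Round 1 first-place votes: A 11, B 19, C 13, D 0, E 0, F 0. B and C advance.
Runoff: B is ranked above C on 19 ballots, C above B on 24.

C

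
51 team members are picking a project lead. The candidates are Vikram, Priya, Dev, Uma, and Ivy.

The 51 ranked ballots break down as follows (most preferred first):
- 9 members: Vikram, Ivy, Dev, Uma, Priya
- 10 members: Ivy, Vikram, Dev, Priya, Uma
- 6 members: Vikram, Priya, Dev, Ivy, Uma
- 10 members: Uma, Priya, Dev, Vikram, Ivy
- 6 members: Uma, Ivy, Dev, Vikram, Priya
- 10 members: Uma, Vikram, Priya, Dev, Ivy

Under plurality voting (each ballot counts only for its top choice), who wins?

Uma

First-place votes: Vikram 15, Priya 0, Dev 0, Uma 26, Ivy 10.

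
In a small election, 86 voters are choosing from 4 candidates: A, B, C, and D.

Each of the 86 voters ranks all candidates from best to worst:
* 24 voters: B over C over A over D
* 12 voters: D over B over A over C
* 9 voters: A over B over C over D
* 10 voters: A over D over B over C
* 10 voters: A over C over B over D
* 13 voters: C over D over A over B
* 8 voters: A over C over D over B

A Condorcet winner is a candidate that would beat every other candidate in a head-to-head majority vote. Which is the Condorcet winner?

A

A vs B: 50–36
A vs C: 49–37
A vs D: 61–25
A beats every other candidate.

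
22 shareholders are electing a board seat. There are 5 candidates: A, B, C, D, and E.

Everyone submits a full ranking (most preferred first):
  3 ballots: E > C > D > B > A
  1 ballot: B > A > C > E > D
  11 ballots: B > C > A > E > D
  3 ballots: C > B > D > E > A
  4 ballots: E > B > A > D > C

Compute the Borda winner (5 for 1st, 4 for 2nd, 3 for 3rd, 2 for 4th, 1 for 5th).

B

A: 3×1 + 1×4 + 11×3 + 3×1 + 4×3 = 55
B: 3×2 + 1×5 + 11×5 + 3×4 + 4×4 = 94
C: 3×4 + 1×3 + 11×4 + 3×5 + 4×1 = 78
D: 3×3 + 1×1 + 11×1 + 3×3 + 4×2 = 38
E: 3×5 + 1×2 + 11×2 + 3×2 + 4×5 = 65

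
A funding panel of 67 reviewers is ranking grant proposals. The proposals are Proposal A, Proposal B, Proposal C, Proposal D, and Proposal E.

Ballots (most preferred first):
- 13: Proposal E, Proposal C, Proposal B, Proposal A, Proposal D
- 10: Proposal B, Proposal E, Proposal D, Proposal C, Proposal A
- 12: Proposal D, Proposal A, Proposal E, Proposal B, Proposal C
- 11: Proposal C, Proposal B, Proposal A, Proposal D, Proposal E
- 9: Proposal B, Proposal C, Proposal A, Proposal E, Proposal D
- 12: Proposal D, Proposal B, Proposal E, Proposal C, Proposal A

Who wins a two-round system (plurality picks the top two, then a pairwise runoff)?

Round 1 first-place votes: Proposal A 0, Proposal B 19, Proposal C 11, Proposal D 24, Proposal E 13. Proposal D and Proposal B advance.
Runoff: Proposal D is ranked above Proposal B on 24 ballots, Proposal B above Proposal D on 43.

Proposal B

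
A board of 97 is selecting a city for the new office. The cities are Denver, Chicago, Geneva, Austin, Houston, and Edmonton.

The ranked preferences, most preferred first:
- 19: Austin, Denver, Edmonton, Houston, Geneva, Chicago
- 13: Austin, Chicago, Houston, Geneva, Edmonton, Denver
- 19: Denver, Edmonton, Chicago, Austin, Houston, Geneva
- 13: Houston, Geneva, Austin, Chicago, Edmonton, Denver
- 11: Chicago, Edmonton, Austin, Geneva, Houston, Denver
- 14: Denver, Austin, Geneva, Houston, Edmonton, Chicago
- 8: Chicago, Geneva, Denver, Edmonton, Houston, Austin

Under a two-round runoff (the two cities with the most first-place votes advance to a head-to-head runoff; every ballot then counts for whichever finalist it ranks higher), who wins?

Round 1 first-place votes: Denver 33, Chicago 19, Geneva 0, Austin 32, Houston 13, Edmonton 0. Denver and Austin advance.
Runoff: Denver is ranked above Austin on 41 ballots, Austin above Denver on 56.

Austin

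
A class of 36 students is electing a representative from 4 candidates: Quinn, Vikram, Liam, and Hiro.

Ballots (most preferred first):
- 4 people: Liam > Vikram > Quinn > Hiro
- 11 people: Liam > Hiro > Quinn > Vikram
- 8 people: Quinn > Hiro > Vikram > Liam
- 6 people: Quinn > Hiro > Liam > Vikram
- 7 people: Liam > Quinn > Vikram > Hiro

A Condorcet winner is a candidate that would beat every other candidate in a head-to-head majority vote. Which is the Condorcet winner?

Liam

Liam vs Quinn: 22–14
Liam vs Vikram: 28–8
Liam vs Hiro: 22–14
Liam beats every other candidate.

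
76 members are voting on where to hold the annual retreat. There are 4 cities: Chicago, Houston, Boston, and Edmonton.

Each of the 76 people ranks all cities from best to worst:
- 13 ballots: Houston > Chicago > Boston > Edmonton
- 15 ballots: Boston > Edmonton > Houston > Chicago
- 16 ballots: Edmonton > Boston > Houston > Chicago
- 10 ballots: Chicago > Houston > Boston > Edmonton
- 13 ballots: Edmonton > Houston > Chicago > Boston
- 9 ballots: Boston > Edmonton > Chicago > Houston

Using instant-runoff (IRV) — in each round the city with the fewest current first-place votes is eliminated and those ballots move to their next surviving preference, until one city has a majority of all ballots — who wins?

Round 1: Chicago 10, Houston 13, Boston 24, Edmonton 29. Chicago eliminated.
Round 2: Houston 23, Boston 24, Edmonton 29. Houston eliminated.
Round 3: Boston 47, Edmonton 29. Boston has a majority (≥39).

Boston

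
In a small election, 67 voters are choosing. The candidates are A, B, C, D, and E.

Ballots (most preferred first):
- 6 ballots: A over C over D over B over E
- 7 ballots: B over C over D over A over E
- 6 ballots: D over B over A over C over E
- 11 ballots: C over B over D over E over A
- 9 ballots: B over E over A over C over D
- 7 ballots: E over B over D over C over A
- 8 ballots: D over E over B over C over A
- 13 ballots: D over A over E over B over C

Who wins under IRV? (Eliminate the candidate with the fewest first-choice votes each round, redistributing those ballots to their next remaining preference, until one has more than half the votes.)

Round 1: A 6, B 16, C 11, D 27, E 7. A eliminated.
Round 2: B 16, C 17, D 27, E 7. E eliminated.
Round 3: B 23, C 17, D 27. C eliminated.
Round 4: B 34, D 33. B has a majority (≥34).

B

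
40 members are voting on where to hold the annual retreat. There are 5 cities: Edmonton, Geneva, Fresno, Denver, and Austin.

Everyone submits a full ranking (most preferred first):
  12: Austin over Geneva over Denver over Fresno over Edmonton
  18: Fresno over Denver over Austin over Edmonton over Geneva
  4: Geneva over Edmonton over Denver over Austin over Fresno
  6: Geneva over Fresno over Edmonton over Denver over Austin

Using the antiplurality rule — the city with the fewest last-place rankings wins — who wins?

Last-place votes: Edmonton 12, Geneva 18, Fresno 4, Denver 0, Austin 6.

Denver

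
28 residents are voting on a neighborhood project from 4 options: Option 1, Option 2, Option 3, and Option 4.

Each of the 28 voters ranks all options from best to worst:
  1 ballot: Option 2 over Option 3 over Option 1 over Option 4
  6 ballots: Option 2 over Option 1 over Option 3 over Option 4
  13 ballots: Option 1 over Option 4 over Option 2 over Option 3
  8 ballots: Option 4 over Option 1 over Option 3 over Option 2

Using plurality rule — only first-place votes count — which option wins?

Option 1

First-place votes: Option 1 13, Option 2 7, Option 3 0, Option 4 8.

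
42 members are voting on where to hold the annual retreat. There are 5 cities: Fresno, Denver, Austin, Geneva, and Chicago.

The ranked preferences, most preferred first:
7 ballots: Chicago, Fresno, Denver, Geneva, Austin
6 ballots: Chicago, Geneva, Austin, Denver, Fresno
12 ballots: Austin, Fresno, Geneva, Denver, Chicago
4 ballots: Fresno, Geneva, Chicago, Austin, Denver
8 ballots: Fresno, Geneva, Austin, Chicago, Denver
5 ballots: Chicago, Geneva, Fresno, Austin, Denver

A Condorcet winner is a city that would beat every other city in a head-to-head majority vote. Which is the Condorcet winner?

Fresno vs Denver: 36–6
Fresno vs Austin: 24–18
Fresno vs Geneva: 31–11
Fresno vs Chicago: 24–18
Fresno beats every other city.

Fresno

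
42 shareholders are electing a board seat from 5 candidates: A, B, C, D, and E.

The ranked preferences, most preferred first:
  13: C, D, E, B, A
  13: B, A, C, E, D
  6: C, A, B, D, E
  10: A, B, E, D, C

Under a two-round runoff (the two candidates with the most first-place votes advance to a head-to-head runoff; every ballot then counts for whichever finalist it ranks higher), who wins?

B

Round 1 first-place votes: A 10, B 13, C 19, D 0, E 0. C and B advance.
Runoff: C is ranked above B on 19 ballots, B above C on 23.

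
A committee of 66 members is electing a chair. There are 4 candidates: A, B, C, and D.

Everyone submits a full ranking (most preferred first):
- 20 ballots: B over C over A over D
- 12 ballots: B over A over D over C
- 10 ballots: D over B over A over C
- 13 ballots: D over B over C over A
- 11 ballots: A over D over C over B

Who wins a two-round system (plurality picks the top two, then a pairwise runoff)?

Round 1 first-place votes: A 11, B 32, C 0, D 23. B and D advance.
Runoff: B is ranked above D on 32 ballots, D above B on 34.

D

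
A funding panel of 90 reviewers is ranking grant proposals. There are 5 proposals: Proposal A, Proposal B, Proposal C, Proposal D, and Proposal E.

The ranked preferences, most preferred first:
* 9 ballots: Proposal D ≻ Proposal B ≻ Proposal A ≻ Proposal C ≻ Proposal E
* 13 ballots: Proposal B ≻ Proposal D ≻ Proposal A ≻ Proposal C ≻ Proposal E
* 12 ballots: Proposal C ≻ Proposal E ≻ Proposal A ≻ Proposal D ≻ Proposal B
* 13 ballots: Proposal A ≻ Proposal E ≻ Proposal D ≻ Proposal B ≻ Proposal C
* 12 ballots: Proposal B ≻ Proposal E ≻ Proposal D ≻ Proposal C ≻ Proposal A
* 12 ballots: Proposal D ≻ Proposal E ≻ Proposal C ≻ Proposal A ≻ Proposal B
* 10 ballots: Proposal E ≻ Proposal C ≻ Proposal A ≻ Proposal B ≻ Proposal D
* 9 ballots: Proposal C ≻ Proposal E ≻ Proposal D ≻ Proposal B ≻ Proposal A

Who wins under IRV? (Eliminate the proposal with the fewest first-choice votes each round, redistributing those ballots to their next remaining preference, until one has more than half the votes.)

Round 1: Proposal A 13, Proposal B 25, Proposal C 21, Proposal D 21, Proposal E 10. Proposal E eliminated.
Round 2: Proposal A 13, Proposal B 25, Proposal C 31, Proposal D 21. Proposal A eliminated.
Round 3: Proposal B 25, Proposal C 31, Proposal D 34. Proposal B eliminated.
Round 4: Proposal C 31, Proposal D 59. Proposal D has a majority (≥46).

Proposal D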